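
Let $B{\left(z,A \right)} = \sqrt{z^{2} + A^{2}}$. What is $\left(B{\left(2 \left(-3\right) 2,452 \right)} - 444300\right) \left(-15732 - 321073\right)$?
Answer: $149642461500 - 1347220 \sqrt{12778} \approx 1.4949 \cdot 10^{11}$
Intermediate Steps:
$B{\left(z,A \right)} = \sqrt{A^{2} + z^{2}}$
$\left(B{\left(2 \left(-3\right) 2,452 \right)} - 444300\right) \left(-15732 - 321073\right) = \left(\sqrt{452^{2} + \left(2 \left(-3\right) 2\right)^{2}} - 444300\right) \left(-15732 - 321073\right) = \left(\sqrt{204304 + \left(\left(-6\right) 2\right)^{2}} - 444300\right) \left(-336805\right) = \left(\sqrt{204304 + \left(-12\right)^{2}} - 444300\right) \left(-336805\right) = \left(\sqrt{204304 + 144} - 444300\right) \left(-336805\right) = \left(\sqrt{204448} - 444300\right) \left(-336805\right) = \left(4 \sqrt{12778} - 444300\right) \left(-336805\right) = \left(-444300 + 4 \sqrt{12778}\right) \left(-336805\right) = 149642461500 - 1347220 \sqrt{12778}$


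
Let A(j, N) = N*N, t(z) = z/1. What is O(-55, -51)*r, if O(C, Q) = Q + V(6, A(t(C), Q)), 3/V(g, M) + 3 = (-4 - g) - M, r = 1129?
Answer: -150514893/2614 ≈ -57580.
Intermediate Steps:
t(z) = z (t(z) = z*1 = z)
A(j, N) = N²
V(g, M) = 3/(-7 - M - g) (V(g, M) = 3/(-3 + ((-4 - g) - M)) = 3/(-3 + (-4 - M - g)) = 3/(-7 - M - g))
O(C, Q) = Q - 3/(13 + Q²) (O(C, Q) = Q - 3/(7 + Q² + 6) = Q - 3/(13 + Q²))
O(-55, -51)*r = ((-3 - 51*(13 + (-51)²))/(13 + (-51)²))*1129 = ((-3 - 51*(13 + 2601))/(13 + 2601))*1129 = ((-3 - 51*2614)/2614)*1129 = ((-3 - 133314)/2614)*1129 = ((1/2614)*(-133317))*1129 = -133317/2614*1129 = -150514893/2614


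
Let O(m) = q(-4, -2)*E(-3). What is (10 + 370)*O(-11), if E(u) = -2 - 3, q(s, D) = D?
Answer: 3800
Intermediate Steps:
E(u) = -5
O(m) = 10 (O(m) = -2*(-5) = 10)
(10 + 370)*O(-11) = (10 + 370)*10 = 380*10 = 3800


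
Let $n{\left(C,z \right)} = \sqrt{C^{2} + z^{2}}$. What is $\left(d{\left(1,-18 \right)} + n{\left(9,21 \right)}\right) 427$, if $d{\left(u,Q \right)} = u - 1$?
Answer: $1281 \sqrt{58} \approx 9755.8$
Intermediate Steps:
$d{\left(u,Q \right)} = -1 + u$
$\left(d{\left(1,-18 \right)} + n{\left(9,21 \right)}\right) 427 = \left(\left(-1 + 1\right) + \sqrt{9^{2} + 21^{2}}\right) 427 = \left(0 + \sqrt{81 + 441}\right) 427 = \left(0 + \sqrt{522}\right) 427 = \left(0 + 3 \sqrt{58}\right) 427 = 3 \sqrt{58} \cdot 427 = 1281 \sqrt{58}$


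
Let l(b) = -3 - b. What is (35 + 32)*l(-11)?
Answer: 536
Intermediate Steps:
(35 + 32)*l(-11) = (35 + 32)*(-3 - 1*(-11)) = 67*(-3 + 11) = 67*8 = 536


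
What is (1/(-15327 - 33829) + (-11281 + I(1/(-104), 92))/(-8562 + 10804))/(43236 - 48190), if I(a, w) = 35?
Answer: 276405309/272984601704 ≈ 0.0010125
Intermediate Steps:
(1/(-15327 - 33829) + (-11281 + I(1/(-104), 92))/(-8562 + 10804))/(43236 - 48190) = (1/(-15327 - 33829) + (-11281 + 35)/(-8562 + 10804))/(43236 - 48190) = (1/(-49156) - 11246/2242)/(-4954) = (-1/49156 - 11246*1/2242)*(-1/4954) = (-1/49156 - 5623/1121)*(-1/4954) = -276405309/55103876*(-1/4954) = 276405309/272984601704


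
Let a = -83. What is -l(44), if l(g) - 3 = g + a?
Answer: 36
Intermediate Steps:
l(g) = -80 + g (l(g) = 3 + (g - 83) = 3 + (-83 + g) = -80 + g)
-l(44) = -(-80 + 44) = -1*(-36) = 36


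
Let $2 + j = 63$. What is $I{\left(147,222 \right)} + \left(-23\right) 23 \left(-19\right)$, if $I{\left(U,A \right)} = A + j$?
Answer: $10334$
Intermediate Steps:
$j = 61$ ($j = -2 + 63 = 61$)
$I{\left(U,A \right)} = 61 + A$ ($I{\left(U,A \right)} = A + 61 = 61 + A$)
$I{\left(147,222 \right)} + \left(-23\right) 23 \left(-19\right) = \left(61 + 222\right) + \left(-23\right) 23 \left(-19\right) = 283 - -10051 = 283 + 10051 = 10334$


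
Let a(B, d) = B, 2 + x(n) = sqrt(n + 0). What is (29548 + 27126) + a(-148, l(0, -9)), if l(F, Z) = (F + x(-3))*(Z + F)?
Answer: 56526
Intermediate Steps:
x(n) = -2 + sqrt(n) (x(n) = -2 + sqrt(n + 0) = -2 + sqrt(n))
l(F, Z) = (F + Z)*(-2 + F + I*sqrt(3)) (l(F, Z) = (F + (-2 + sqrt(-3)))*(Z + F) = (F + (-2 + I*sqrt(3)))*(F + Z) = (-2 + F + I*sqrt(3))*(F + Z) = (F + Z)*(-2 + F + I*sqrt(3)))
(29548 + 27126) + a(-148, l(0, -9)) = (29548 + 27126) - 148 = 56674 - 148 = 56526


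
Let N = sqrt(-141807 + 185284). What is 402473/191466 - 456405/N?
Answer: 402473/191466 - 456405*sqrt(43477)/43477 ≈ -2186.8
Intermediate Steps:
N = sqrt(43477) ≈ 208.51
402473/191466 - 456405/N = 402473/191466 - 456405*sqrt(43477)/43477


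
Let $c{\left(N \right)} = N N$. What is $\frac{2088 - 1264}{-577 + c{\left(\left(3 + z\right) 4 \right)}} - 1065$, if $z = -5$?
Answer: $- \frac{547169}{513} \approx -1066.6$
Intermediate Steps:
$c{\left(N \right)} = N^{2}$
$\frac{2088 - 1264}{-577 + c{\left(\left(3 + z\right) 4 \right)}} - 1065 = \frac{2088 - 1264}{-577 + \left(\left(3 - 5\right) 4\right)^{2}} - 1065 = \frac{824}{-577 + \left(\left(-2\right) 4\right)^{2}} - 1065 = \frac{824}{-577 + \left(-8\right)^{2}} - 1065 = \frac{824}{-577 + 64} - 1065 = \frac{824}{-513} - 1065 = 824 \left(- \frac{1}{513}\right) - 1065 = - \frac{824}{513} - 1065 = - \frac{547169}{513}$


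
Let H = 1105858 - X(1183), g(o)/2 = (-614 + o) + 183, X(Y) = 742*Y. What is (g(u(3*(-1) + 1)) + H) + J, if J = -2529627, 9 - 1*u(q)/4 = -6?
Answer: -2302297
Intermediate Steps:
u(q) = 60 (u(q) = 36 - 4*(-6) = 36 + 24 = 60)
g(o) = -862 + 2*o (g(o) = 2*((-614 + o) + 183) = 2*(-431 + o) = -862 + 2*o)
H = 228072 (H = 1105858 - 742*1183 = 1105858 - 1*877786 = 1105858 - 877786 = 228072)
(g(u(3*(-1) + 1)) + H) + J = ((-862 + 2*60) + 228072) - 2529627 = ((-862 + 120) + 228072) - 2529627 = (-742 + 228072) - 2529627 = 227330 - 2529627 = -2302297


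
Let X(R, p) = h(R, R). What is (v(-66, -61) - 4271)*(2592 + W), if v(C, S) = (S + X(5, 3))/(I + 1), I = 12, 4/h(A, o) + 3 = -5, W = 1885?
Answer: -497703613/26 ≈ -1.9142e+7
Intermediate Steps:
h(A, o) = -1/2 (h(A, o) = 4/(-3 - 5) = 4/(-8) = 4*(-1/8) = -1/2)
X(R, p) = -1/2
v(C, S) = -1/26 + S/13 (v(C, S) = (S - 1/2)/(12 + 1) = (-1/2 + S)/13 = (-1/2 + S)*(1/13) = -1/26 + S/13)
(v(-66, -61) - 4271)*(2592 + W) = ((-1/26 + (1/13)*(-61)) - 4271)*(2592 + 1885) = ((-1/26 - 61/13) - 4271)*4477 = (-123/26 - 4271)*4477 = -111169/26*4477 = -497703613/26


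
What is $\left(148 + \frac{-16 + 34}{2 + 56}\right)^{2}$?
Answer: $\frac{18498601}{841} \approx 21996.0$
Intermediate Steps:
$\left(148 + \frac{-16 + 34}{2 + 56}\right)^{2} = \left(148 + \frac{18}{58}\right)^{2} = \left(148 + 18 \cdot \frac{1}{58}\right)^{2} = \left(148 + \frac{9}{29}\right)^{2} = \left(\frac{4301}{29}\right)^{2} = \frac{18498601}{841}$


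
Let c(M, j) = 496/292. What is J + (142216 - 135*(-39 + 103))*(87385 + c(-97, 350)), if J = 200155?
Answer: 852126504219/73 ≈ 1.1673e+10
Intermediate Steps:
c(M, j) = 124/73 (c(M, j) = 496*(1/292) = 124/73)
J + (142216 - 135*(-39 + 103))*(87385 + c(-97, 350)) = 200155 + (142216 - 135*(-39 + 103))*(87385 + 124/73) = 200155 + (142216 - 135*64)*(6379229/73) = 200155 + (142216 - 8640)*(6379229/73) = 200155 + 133576*(6379229/73) = 200155 + 852111892904/73 = 852126504219/73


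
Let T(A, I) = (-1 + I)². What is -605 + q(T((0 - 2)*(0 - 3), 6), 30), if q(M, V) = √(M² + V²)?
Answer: -605 + 5*√61 ≈ -565.95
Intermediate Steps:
-605 + q(T((0 - 2)*(0 - 3), 6), 30) = -605 + √(((-1 + 6)²)² + 30²) = -605 + √((5²)² + 900) = -605 + √(25² + 900) = -605 + √(625 + 900) = -605 + √1525 = -605 + 5*√61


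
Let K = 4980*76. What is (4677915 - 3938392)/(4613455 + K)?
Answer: 739523/4991935 ≈ 0.14814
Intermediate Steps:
K = 378480
(4677915 - 3938392)/(4613455 + K) = (4677915 - 3938392)/(4613455 + 378480) = 739523/4991935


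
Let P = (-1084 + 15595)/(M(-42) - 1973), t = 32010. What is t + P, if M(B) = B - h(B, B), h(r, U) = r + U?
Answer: 61796799/1931 ≈ 32003.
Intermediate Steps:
h(r, U) = U + r
M(B) = -B (M(B) = B - (B + B) = B - 2*B = -B)
P = -14511/1931 (P = (-1084 + 15595)/(-1*(-42) - 1973) = 14511/(42 - 1973) = 14511/(-1931) = 14511*(-1/1931) = -14511/1931 ≈ -7.5148)
t + P = 32010 - 14511/1931 = 61796799/1931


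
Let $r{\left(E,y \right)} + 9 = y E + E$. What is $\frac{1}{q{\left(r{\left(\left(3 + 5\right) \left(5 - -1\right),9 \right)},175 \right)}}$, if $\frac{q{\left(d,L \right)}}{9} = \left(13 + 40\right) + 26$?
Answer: $\frac{1}{711} \approx 0.0014065$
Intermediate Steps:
$r{\left(E,y \right)} = -9 + E + E y$ ($r{\left(E,y \right)} = -9 + \left(y E + E\right) = -9 + \left(E y + E\right) = -9 + \left(E + E y\right) = -9 + E + E y$)
$q{\left(d,L \right)} = 711$ ($q{\left(d,L \right)} = 9 \left(\left(13 + 40\right) + 26\right) = 9 \left(53 + 26\right) = 9 \cdot 79 = 711$)
$\frac{1}{q{\left(r{\left(\left(3 + 5\right) \left(5 - -1\right),9 \right)},175 \right)}} = \frac{1}{711}$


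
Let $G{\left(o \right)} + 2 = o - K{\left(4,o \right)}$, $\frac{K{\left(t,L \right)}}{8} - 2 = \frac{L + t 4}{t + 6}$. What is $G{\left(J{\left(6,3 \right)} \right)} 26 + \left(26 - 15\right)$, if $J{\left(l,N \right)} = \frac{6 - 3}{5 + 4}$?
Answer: $- \frac{11821}{15} \approx -788.07$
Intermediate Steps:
$J{\left(l,N \right)} = \frac{1}{3}$ ($J{\left(l,N \right)} = \frac{3}{9} = 3 \cdot \frac{1}{9} = \frac{1}{3}$)
$K{\left(t,L \right)} = 16 + \frac{8 \left(L + 4 t\right)}{6 + t}$ ($K{\left(t,L \right)} = 16 + 8 \frac{L + t 4}{t + 6} = 16 + 8 \frac{L + 4 t}{6 + t} = 16 + \frac{8 \left(L + 4 t\right)}{6 + t}$)
$G{\left(o \right)} = - \frac{154}{5} + \frac{o}{5}$ ($G{\left(o \right)} = -2 + \left(o - \frac{8 \left(12 + o + 6 \cdot 4\right)}{6 + 4}\right) = -2 + \left(o - \frac{8 \left(12 + o + 24\right)}{10}\right) = -2 + \left(o - 8 \cdot \frac{1}{10} \left(36 + o\right)\right) = -2 + \left(o - \left(\frac{144}{5} + \frac{4 o}{5}\right)\right) = -2 + \left(- \frac{144}{5} + \frac{o}{5}\right) = - \frac{154}{5} + \frac{o}{5}$)
$G{\left(J{\left(6,3 \right)} \right)} 26 + \left(26 - 15\right) = \left(- \frac{154}{5} + \frac{1}{5} \cdot \frac{1}{3}\right) 26 + \left(26 - 15\right) = \left(- \frac{154}{5} + \frac{1}{15}\right) 26 + 11 = \left(- \frac{461}{15}\right) 26 + 11 = - \frac{11986}{15} + 11 = - \frac{11821}{15}$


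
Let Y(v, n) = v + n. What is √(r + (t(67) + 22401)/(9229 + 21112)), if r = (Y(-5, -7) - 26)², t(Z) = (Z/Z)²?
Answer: 3*√147776872094/30341 ≈ 38.010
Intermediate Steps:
Y(v, n) = n + v
t(Z) = 1 (t(Z) = 1² = 1)
r = 1444 (r = ((-7 - 5) - 26)² = (-12 - 26)² = (-38)² = 1444)
√(r + (t(67) + 22401)/(9229 + 21112)) = √(1444 + (1 + 22401)/(9229 + 21112)) = √(1444 + 22402/30341) = √(43834806/30341) = 3*√147776872094/30341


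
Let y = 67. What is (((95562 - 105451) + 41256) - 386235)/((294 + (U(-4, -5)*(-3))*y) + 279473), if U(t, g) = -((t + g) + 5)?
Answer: -354868/278963 ≈ -1.2721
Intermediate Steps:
U(t, g) = -5 - g - t (U(t, g) = -((g + t) + 5) = -(5 + g + t) = -5 - g - t)
(((95562 - 105451) + 41256) - 386235)/((294 + (U(-4, -5)*(-3))*y) + 279473) = (((95562 - 105451) + 41256) - 386235)/((294 + ((-5 - 1*(-5) - 1*(-4))*(-3))*67) + 279473) = ((-9889 + 41256) - 386235)/((294 + ((-5 + 5 + 4)*(-3))*67) + 279473) = (31367 - 386235)/((294 + (4*(-3))*67) + 279473) = -354868/((294 - 12*67) + 279473) = -354868/((294 - 804) + 279473) = -354868/(-510 + 279473) = -354868/278963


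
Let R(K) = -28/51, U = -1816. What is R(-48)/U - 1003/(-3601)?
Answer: 23248669/83377554 ≈ 0.27884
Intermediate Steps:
R(K) = -28/51 (R(K) = -28*1/51 = -28/51)
R(-48)/U - 1003/(-3601) = -28/51/(-1816) - 1003/(-3601) = -28/51*(-1/1816) - 1003*(-1/3601) = 7/23154 + 1003/3601 = 23248669/83377554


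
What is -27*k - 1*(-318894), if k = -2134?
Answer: 376512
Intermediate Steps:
-27*k - 1*(-318894) = -27*(-2134) - 1*(-318894) = 57618 + 318894 = 376512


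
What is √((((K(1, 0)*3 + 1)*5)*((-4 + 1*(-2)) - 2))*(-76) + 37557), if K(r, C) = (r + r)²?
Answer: 77*√13 ≈ 277.63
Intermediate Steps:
K(r, C) = 4*r² (K(r, C) = (2*r)² = 4*r²)
√((((K(1, 0)*3 + 1)*5)*((-4 + 1*(-2)) - 2))*(-76) + 37557) = √(((((4*1²)*3 + 1)*5)*((-4 + 1*(-2)) - 2))*(-76) + 37557) = √(((((4*1)*3 + 1)*5)*((-4 - 2) - 2))*(-76) + 37557) = √((((4*3 + 1)*5)*(-6 - 2))*(-76) + 37557) = √((((12 + 1)*5)*(-8))*(-76) + 37557) = √(((13*5)*(-8))*(-76) + 37557) = √((65*(-8))*(-76) + 37557) = √(-520*(-76) + 37557) = √(39520 + 37557) = √77077 = 77*√13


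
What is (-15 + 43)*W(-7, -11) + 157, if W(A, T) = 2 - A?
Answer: 409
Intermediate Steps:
(-15 + 43)*W(-7, -11) + 157 = (-15 + 43)*(2 - 1*(-7)) + 157 = 28*(2 + 7) + 157 = 28*9 + 157 = 252 + 157 = 409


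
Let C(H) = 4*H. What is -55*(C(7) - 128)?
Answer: 5500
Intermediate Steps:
-55*(C(7) - 128) = -55*(4*7 - 128) = -55*(28 - 128) = -55*(-100) = 5500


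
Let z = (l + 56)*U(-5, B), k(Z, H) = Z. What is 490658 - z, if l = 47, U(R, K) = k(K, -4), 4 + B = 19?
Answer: 489113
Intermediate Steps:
B = 15 (B = -4 + 19 = 15)
U(R, K) = K
z = 1545 (z = (47 + 56)*15 = 103*15 = 1545)
490658 - z = 490658 - 1*1545 = 490658 - 1545 = 489113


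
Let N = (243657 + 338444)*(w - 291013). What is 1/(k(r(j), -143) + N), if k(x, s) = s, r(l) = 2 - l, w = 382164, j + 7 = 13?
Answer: 1/53059088108 ≈ 1.8847e-11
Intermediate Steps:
j = 6 (j = -7 + 13 = 6)
N = 53059088251 (N = (243657 + 338444)*(382164 - 291013) = 582101*91151 = 53059088251)
1/(k(r(j), -143) + N) = 1/(-143 + 53059088251) = 1/53059088108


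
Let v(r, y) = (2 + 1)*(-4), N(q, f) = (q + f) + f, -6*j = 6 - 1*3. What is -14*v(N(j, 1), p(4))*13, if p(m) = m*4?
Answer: 2184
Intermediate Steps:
p(m) = 4*m
j = -½ (j = -(6 - 1*3)/6 = -(6 - 3)/6 = -⅙*3 = -½ ≈ -0.50000)
N(q, f) = q + 2*f (N(q, f) = (f + q) + f = q + 2*f)
v(r, y) = -12 (v(r, y) = 3*(-4) = -12)
-14*v(N(j, 1), p(4))*13 = -14*(-12)*13 = 168*13 = 2184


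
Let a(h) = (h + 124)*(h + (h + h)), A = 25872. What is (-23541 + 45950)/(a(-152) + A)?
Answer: 22409/38640 ≈ 0.57994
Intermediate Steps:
a(h) = 3*h*(124 + h) (a(h) = (124 + h)*(h + 2*h) = (124 + h)*(3*h) = 3*h*(124 + h))
(-23541 + 45950)/(a(-152) + A) = (-23541 + 45950)/(3*(-152)*(124 - 152) + 25872) = 22409/(3*(-152)*(-28) + 25872) = 22409/(12768 + 25872) = 22409/38640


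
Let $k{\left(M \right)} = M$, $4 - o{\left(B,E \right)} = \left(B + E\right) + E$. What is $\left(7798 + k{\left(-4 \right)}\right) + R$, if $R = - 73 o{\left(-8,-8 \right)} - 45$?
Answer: $5705$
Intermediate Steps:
$o{\left(B,E \right)} = 4 - B - 2 E$ ($o{\left(B,E \right)} = 4 - \left(\left(B + E\right) + E\right) = 4 - \left(B + 2 E\right) = 4 - B - 2 E$)
$R = -2089$ ($R = - 73 \left(4 - -8 - -16\right) - 45 = - 73 \left(4 + 8 + 16\right) - 45 = \left(-73\right) 28 - 45 = -2044 - 45 = -2089$)
$\left(7798 + k{\left(-4 \right)}\right) + R = \left(7798 - 4\right) - 2089 = 7794 - 2089 = 5705$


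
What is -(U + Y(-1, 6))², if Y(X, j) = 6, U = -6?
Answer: 0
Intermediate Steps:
-(U + Y(-1, 6))² = -(-6 + 6)² = -1*0² = -1*0 = 0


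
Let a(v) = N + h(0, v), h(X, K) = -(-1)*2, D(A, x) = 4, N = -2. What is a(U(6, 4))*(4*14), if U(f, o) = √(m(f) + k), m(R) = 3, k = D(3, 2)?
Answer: 0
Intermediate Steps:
k = 4
h(X, K) = 2 (h(X, K) = -1*(-2) = 2)
U(f, o) = √7 (U(f, o) = √(3 + 4) = √7)
a(v) = 0 (a(v) = -2 + 2 = 0)
a(U(6, 4))*(4*14) = 0*(4*14) = 0*56 = 0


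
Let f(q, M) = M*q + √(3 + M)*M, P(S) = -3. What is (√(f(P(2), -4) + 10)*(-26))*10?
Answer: -260*√(22 - 4*I) ≈ -1224.5 + 110.41*I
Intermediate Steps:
f(q, M) = M*q + M*√(3 + M)
(√(f(P(2), -4) + 10)*(-26))*10 = (√(-4*(-3 + √(3 - 4)) + 10)*(-26))*10 = (√(-4*(-3 + √(-1)) + 10)*(-26))*10 = (√(-4*(-3 + I) + 10)*(-26))*10 = (√((12 - 4*I) + 10)*(-26))*10 = (√(22 - 4*I)*(-26))*10 = -26*√(22 - 4*I)*10 = -260*√(22 - 4*I)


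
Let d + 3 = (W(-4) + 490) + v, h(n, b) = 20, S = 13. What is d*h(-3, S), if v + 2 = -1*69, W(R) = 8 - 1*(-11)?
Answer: 8700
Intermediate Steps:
W(R) = 19 (W(R) = 8 + 11 = 19)
v = -71 (v = -2 - 1*69 = -2 - 69 = -71)
d = 435 (d = -3 + ((19 + 490) - 71) = -3 + (509 - 71) = -3 + 438 = 435)
d*h(-3, S) = 435*20 = 8700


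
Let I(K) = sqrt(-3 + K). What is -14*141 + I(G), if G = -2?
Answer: -1974 + I*sqrt(5) ≈ -1974.0 + 2.2361*I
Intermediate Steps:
-14*141 + I(G) = -14*141 + sqrt(-3 - 2) = -1974 + sqrt(-5) = -1974 + I*sqrt(5)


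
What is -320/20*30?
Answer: -480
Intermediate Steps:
-320/20*30 = -8*2*30 = -16*30 = -480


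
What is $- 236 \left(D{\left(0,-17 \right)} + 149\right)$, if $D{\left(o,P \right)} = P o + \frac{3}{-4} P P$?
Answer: $15989$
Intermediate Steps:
$D{\left(o,P \right)} = - \frac{3 P^{2}}{4} + P o$ ($D{\left(o,P \right)} = P o + 3 \left(- \frac{1}{4}\right) P P = P o + - \frac{3 P}{4} P = P o - \frac{3 P^{2}}{4} = - \frac{3 P^{2}}{4} + P o$)
$- 236 \left(D{\left(0,-17 \right)} + 149\right) = - 236 \left(\frac{1}{4} \left(-17\right) \left(\left(-3\right) \left(-17\right) + 4 \cdot 0\right) + 149\right) = - 236 \left(\frac{1}{4} \left(-17\right) \left(51 + 0\right) + 149\right) = - 236 \left(\frac{1}{4} \left(-17\right) 51 + 149\right) = - 236 \left(- \frac{867}{4} + 149\right) = \left(-236\right) \left(- \frac{271}{4}\right) = 15989$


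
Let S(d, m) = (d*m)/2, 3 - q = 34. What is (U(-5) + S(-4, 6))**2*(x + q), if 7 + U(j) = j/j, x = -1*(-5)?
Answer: -8424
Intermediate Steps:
q = -31 (q = 3 - 1*34 = 3 - 34 = -31)
x = 5
S(d, m) = d*m/2 (S(d, m) = (d*m)*(1/2) = d*m/2)
U(j) = -6 (U(j) = -7 + j/j = -7 + 1 = -6)
(U(-5) + S(-4, 6))**2*(x + q) = (-6 + (1/2)*(-4)*6)**2*(5 - 31) = (-6 - 12)**2*(-26) = (-18)**2*(-26) = 324*(-26) = -8424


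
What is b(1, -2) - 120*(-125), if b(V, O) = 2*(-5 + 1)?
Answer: 14992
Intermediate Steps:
b(V, O) = -8 (b(V, O) = 2*(-4) = -8)
b(1, -2) - 120*(-125) = -8 - 120*(-125) = -8 + 15000 = 14992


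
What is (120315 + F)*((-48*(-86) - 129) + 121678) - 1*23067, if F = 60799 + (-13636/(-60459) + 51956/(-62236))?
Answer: 3058796093188929916/134383083 ≈ 2.2762e+10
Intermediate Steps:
F = 8170275186256/134383083 (F = 60799 + (-13636*(-1/60459) + 51956*(-1/62236)) = 60799 + (1948/8637 - 12989/15559) = 60799 - 81877061/134383083 = 8170275186256/134383083 ≈ 60798.)
(120315 + F)*((-48*(-86) - 129) + 121678) - 1*23067 = (120315 + 8170275186256/134383083)*((-48*(-86) - 129) + 121678) - 1*23067 = 24338575817401*((4128 - 129) + 121678)/134383083 - 23067 = 24338575817401*(3999 + 121678)/134383083 - 23067 = (24338575817401/134383083)*125677 - 23067 = 3058799193003505477/134383083 - 23067 = 3058796093188929916/134383083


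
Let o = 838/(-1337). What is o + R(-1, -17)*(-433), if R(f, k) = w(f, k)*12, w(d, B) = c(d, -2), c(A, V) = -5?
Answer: 34734422/1337 ≈ 25979.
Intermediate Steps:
w(d, B) = -5
o = -838/1337 (o = 838*(-1/1337) = -838/1337 ≈ -0.62678)
R(f, k) = -60 (R(f, k) = -5*12 = -60)
o + R(-1, -17)*(-433) = -838/1337 - 60*(-433) = -838/1337 + 25980 = 34734422/1337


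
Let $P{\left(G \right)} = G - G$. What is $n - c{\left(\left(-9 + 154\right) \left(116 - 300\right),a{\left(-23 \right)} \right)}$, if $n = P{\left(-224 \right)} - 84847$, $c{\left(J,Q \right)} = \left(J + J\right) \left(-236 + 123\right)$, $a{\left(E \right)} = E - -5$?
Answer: $-6114527$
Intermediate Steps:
$P{\left(G \right)} = 0$
$a{\left(E \right)} = 5 + E$ ($a{\left(E \right)} = E + 5 = 5 + E$)
$c{\left(J,Q \right)} = - 226 J$ ($c{\left(J,Q \right)} = 2 J \left(-113\right) = - 226 J$)
$n = -84847$ ($n = 0 - 84847 = -84847$)
$n - c{\left(\left(-9 + 154\right) \left(116 - 300\right),a{\left(-23 \right)} \right)} = -84847 - - 226 \left(-9 + 154\right) \left(116 - 300\right) = -84847 - - 226 \cdot 145 \left(-184\right) = -84847 - \left(-226\right) \left(-26680\right) = -84847 - 6029680 = -6114527$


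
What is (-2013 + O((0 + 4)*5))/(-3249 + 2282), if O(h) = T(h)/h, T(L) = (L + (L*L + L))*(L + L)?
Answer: 1133/967 ≈ 1.1717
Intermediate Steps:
T(L) = 2*L*(L² + 2*L) (T(L) = (L + (L² + L))*(2*L) = (L + (L + L²))*(2*L) = (L² + 2*L)*(2*L) = 2*L*(L² + 2*L))
O(h) = 2*h*(2 + h) (O(h) = (2*h²*(2 + h))/h = 2*h*(2 + h))
(-2013 + O((0 + 4)*5))/(-3249 + 2282) = (-2013 + 2*((0 + 4)*5)*(2 + (0 + 4)*5))/(-3249 + 2282) = (-2013 + 2*(4*5)*(2 + 4*5))/(-967) = (-2013 + 2*20*(2 + 20))*(-1/967) = (-2013 + 2*20*22)*(-1/967) = (-2013 + 880)*(-1/967) = -1133*(-1/967) = 1133/967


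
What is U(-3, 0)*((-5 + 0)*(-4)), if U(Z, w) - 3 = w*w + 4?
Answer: 140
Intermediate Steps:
U(Z, w) = 7 + w² (U(Z, w) = 3 + (w*w + 4) = 3 + (w² + 4) = 3 + (4 + w²) = 7 + w²)
U(-3, 0)*((-5 + 0)*(-4)) = (7 + 0²)*((-5 + 0)*(-4)) = (7 + 0)*(-5*(-4)) = 7*20 = 140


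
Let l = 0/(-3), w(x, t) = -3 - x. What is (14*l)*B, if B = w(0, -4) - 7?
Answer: 0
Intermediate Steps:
l = 0 (l = 0*(-⅓) = 0)
B = -10 (B = (-3 - 1*0) - 7 = (-3 + 0) - 7 = -3 - 7 = -10)
(14*l)*B = (14*0)*(-10) = 0*(-10) = 0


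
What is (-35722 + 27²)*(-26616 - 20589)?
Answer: 1651844565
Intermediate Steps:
(-35722 + 27²)*(-26616 - 20589) = (-35722 + 729)*(-47205) = -34993*(-47205) = 1651844565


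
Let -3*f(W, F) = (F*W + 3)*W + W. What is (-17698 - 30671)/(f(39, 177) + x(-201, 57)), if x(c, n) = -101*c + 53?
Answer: 2103/3019 ≈ 0.69659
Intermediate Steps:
x(c, n) = 53 - 101*c
f(W, F) = -W/3 - W*(3 + F*W)/3 (f(W, F) = -((F*W + 3)*W + W)/3 = -((3 + F*W)*W + W)/3 = -(W*(3 + F*W) + W)/3 = -(W + W*(3 + F*W))/3 = -W/3 - W*(3 + F*W)/3)
(-17698 - 30671)/(f(39, 177) + x(-201, 57)) = (-17698 - 30671)/(-1/3*39*(4 + 177*39) + (53 - 101*(-201))) = -48369/(-1/3*39*(4 + 6903) + (53 + 20301)) = -48369/(-1/3*39*6907 + 20354) = -48369/(-89791 + 20354) = -48369/(-69437) = -48369*(-1/69437) = 2103/3019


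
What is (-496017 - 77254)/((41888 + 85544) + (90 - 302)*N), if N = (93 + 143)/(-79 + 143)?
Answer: -2293084/506601 ≈ -4.5264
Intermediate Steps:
N = 59/16 (N = 236/64 = 236*(1/64) = 59/16 ≈ 3.6875)
(-496017 - 77254)/((41888 + 85544) + (90 - 302)*N) = (-496017 - 77254)/((41888 + 85544) + (90 - 302)*(59/16)) = -573271/(127432 - 212*59/16) = -573271/(127432 - 3127/4) = -573271/506601/4 = -573271*4/506601 = -2293084/506601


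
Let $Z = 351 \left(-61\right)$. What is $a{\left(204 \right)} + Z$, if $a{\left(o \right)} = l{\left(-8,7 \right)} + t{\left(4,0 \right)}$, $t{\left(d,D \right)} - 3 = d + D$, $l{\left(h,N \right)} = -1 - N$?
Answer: $-21412$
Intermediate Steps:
$t{\left(d,D \right)} = 3 + D + d$ ($t{\left(d,D \right)} = 3 + \left(d + D\right) = 3 + \left(D + d\right) = 3 + D + d$)
$a{\left(o \right)} = -1$ ($a{\left(o \right)} = \left(-1 - 7\right) + \left(3 + 0 + 4\right) = \left(-1 - 7\right) + 7 = -8 + 7 = -1$)
$Z = -21411$
$a{\left(204 \right)} + Z = -1 - 21411 = -21412$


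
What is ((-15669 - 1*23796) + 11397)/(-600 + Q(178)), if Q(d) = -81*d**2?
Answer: 2339/213917 ≈ 0.010934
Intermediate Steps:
((-15669 - 1*23796) + 11397)/(-600 + Q(178)) = ((-15669 - 1*23796) + 11397)/(-600 - 81*178**2) = ((-15669 - 23796) + 11397)/(-600 - 81*31684) = (-39465 + 11397)/(-600 - 2566404) = -28068/(-2567004) = -28068*(-1/2567004) = 2339/213917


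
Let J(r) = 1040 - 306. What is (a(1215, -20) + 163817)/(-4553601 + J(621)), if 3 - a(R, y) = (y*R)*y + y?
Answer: 322160/4552867 ≈ 0.070760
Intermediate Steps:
J(r) = 734
a(R, y) = 3 - y - R*y² (a(R, y) = 3 - ((y*R)*y + y) = 3 - ((R*y)*y + y) = 3 - (R*y² + y) = 3 - (y + R*y²) = 3 + (-y - R*y²) = 3 - y - R*y²)
(a(1215, -20) + 163817)/(-4553601 + J(621)) = ((3 - 1*(-20) - 1*1215*(-20)²) + 163817)/(-4553601 + 734) = ((3 + 20 - 1*1215*400) + 163817)/(-4552867) = ((3 + 20 - 486000) + 163817)*(-1/4552867) = (-485977 + 163817)*(-1/4552867) = -322160*(-1/4552867) = 322160/4552867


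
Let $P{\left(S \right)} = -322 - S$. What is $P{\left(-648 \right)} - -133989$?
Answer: $134315$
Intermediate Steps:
$P{\left(-648 \right)} - -133989 = \left(-322 - -648\right) - -133989 = \left(-322 + 648\right) + 133989 = 326 + 133989 = 134315$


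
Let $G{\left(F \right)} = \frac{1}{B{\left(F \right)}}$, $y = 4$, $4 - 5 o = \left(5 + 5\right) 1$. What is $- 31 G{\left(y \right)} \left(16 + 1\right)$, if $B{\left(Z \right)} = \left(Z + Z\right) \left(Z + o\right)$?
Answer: $- \frac{2635}{112} \approx -23.527$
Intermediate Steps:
$o = - \frac{6}{5}$ ($o = \frac{4}{5} - \frac{\left(5 + 5\right) 1}{5} = \frac{4}{5} - \frac{10 \cdot 1}{5} = \frac{4}{5} - 2 = - \frac{6}{5} \approx -1.2$)
$B{\left(Z \right)} = 2 Z \left(- \frac{6}{5} + Z\right)$ ($B{\left(Z \right)} = \left(Z + Z\right) \left(Z - \frac{6}{5}\right) = 2 Z \left(- \frac{6}{5} + Z\right)$)
$G{\left(F \right)} = \frac{5}{2 F \left(-6 + 5 F\right)}$ ($G{\left(F \right)} = \frac{1}{\frac{2}{5} F \left(-6 + 5 F\right)} = \frac{5}{2 F \left(-6 + 5 F\right)}$)
$- 31 G{\left(y \right)} \left(16 + 1\right) = - 31 \frac{5}{2 \cdot 4 \left(-6 + 5 \cdot 4\right)} \left(16 + 1\right) = - 31 \cdot \frac{5}{2} \cdot \frac{1}{4} \frac{1}{-6 + 20} \cdot 17 = - 31 \cdot \frac{5}{2} \cdot \frac{1}{4} \cdot \frac{1}{14} \cdot 17 = \left(-31\right) \frac{5}{112} \cdot 17 = \left(- \frac{155}{112}\right) 17 = - \frac{2635}{112}$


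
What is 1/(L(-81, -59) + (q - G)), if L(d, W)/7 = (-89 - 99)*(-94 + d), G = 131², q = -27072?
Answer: 1/186067 ≈ 5.3744e-6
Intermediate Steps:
G = 17161
L(d, W) = 123704 - 1316*d (L(d, W) = 7*((-89 - 99)*(-94 + d)) = 7*(-188*(-94 + d)) = 7*(17672 - 188*d) = 123704 - 1316*d)
1/(L(-81, -59) + (q - G)) = 1/((123704 - 1316*(-81)) + (-27072 - 1*17161)) = 1/((123704 + 106596) + (-27072 - 17161)) = 1/(230300 - 44233) = 1/186067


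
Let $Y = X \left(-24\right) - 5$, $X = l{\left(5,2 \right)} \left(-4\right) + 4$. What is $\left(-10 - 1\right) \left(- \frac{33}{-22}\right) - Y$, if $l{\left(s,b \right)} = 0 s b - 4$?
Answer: $\frac{937}{2} \approx 468.5$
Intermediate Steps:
$l{\left(s,b \right)} = -4$ ($l{\left(s,b \right)} = 0 b - 4 = 0 - 4 = -4$)
$X = 20$ ($X = \left(-4\right) \left(-4\right) + 4 = 16 + 4 = 20$)
$Y = -485$ ($Y = 20 \left(-24\right) - 5 = -480 - 5 = -485$)
$\left(-10 - 1\right) \left(- \frac{33}{-22}\right) - Y = \left(-10 - 1\right) \left(- \frac{33}{-22}\right) - -485 = - 11 \left(\left(-33\right) \left(- \frac{1}{22}\right)\right) + 485 = \left(-11\right) \frac{3}{2} + 485 = - \frac{33}{2} + 485 = \frac{937}{2}$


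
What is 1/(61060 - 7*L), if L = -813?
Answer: 1/66751 ≈ 1.4981e-5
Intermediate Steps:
1/(61060 - 7*L) = 1/(61060 - 7*(-813)) = 1/(61060 + 5691) = 1/66751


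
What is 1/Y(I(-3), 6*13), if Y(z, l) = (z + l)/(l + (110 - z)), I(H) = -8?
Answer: 14/5 ≈ 2.8000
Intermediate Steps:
Y(z, l) = (l + z)/(110 + l - z)
1/Y(I(-3), 6*13) = 1/((6*13 - 8)/(110 + 6*13 - 1*(-8))) = 1/((78 - 8)/(110 + 78 + 8)) = 1/(70/196) = 1/((1/196)*70) = 1/(5/14) = 14/5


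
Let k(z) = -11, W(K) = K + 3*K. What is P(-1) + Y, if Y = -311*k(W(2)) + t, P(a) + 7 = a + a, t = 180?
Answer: 3592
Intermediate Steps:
W(K) = 4*K
P(a) = -7 + 2*a (P(a) = -7 + (a + a) = -7 + 2*a)
Y = 3601 (Y = -311*(-11) + 180 = 3421 + 180 = 3601)
P(-1) + Y = (-7 + 2*(-1)) + 3601 = (-7 - 2) + 3601 = -9 + 3601 = 3592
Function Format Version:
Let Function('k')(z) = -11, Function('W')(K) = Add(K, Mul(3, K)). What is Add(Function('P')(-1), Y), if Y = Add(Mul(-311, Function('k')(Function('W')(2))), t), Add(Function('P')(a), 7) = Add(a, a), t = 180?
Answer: 3592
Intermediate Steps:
Function('W')(K) = Mul(4, K)
Function('P')(a) = Add(-7, Mul(2, a)) (Function('P')(a) = Add(-7, Add(a, a)) = Add(-7, Mul(2, a)))
Y = 3601 (Y = Add(Mul(-311, -11), 180) = Add(3421, 180) = 3601)
Add(Function('P')(-1), Y) = Add(Add(-7, Mul(2, -1)), 3601) = Add(Add(-7, -2), 3601) = Add(-9, 3601) = 3592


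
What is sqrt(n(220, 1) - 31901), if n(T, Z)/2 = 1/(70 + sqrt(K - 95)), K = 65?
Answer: sqrt((-2233068 - 31901*I*sqrt(30))/(70 + I*sqrt(30))) ≈ 0.e-5 - 178.61*I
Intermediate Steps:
n(T, Z) = 2/(70 + I*sqrt(30)) (n(T, Z) = 2/(70 + sqrt(65 - 95)) = 2/(70 + sqrt(-30)) = 2/(70 + I*sqrt(30)))
sqrt(n(220, 1) - 31901) = sqrt((14/493 - I*sqrt(30)/2465) - 31901) = sqrt(-15727179/493 - I*sqrt(30)/2465)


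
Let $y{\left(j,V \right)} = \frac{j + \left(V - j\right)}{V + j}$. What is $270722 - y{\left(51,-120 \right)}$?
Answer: $\frac{6226566}{23} \approx 2.7072 \cdot 10^{5}$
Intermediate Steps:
$y{\left(j,V \right)} = \frac{V}{V + j}$
$270722 - y{\left(51,-120 \right)} = 270722 - - \frac{120}{-120 + 51} = 270722 - - \frac{120}{-69} = 270722 - \left(-120\right) \left(- \frac{1}{69}\right) = 270722 - \frac{40}{23} = \frac{6226566}{23}$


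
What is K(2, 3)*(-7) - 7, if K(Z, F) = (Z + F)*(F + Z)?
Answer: -182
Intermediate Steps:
K(Z, F) = (F + Z)² (K(Z, F) = (F + Z)*(F + Z) = (F + Z)²)
K(2, 3)*(-7) - 7 = (3 + 2)²*(-7) - 7 = 5²*(-7) - 7 = 25*(-7) - 7 = -175 - 7 = -182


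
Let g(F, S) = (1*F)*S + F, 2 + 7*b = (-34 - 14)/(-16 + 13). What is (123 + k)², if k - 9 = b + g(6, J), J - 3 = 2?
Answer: 28900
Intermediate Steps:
J = 5 (J = 3 + 2 = 5)
b = 2 (b = -2/7 + ((-34 - 14)/(-16 + 13))/7 = -2/7 + (-48/(-3))/7 = -2/7 + (-48*(-⅓))/7 = -2/7 + (⅐)*16 = -2/7 + 16/7 = 2)
g(F, S) = F + F*S (g(F, S) = F*S + F = F + F*S)
k = 47 (k = 9 + (2 + 6*(1 + 5)) = 9 + (2 + 6*6) = 9 + (2 + 36) = 9 + 38 = 47)
(123 + k)² = (123 + 47)² = 170² = 28900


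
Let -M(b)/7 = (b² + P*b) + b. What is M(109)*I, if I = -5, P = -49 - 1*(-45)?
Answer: 404390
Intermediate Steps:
P = -4 (P = -49 + 45 = -4)
M(b) = -7*b² + 21*b (M(b) = -7*((b² - 4*b) + b) = -7*(b² - 3*b) = -7*b² + 21*b)
M(109)*I = (7*109*(3 - 1*109))*(-5) = (7*109*(3 - 109))*(-5) = (7*109*(-106))*(-5) = -80878*(-5) = 404390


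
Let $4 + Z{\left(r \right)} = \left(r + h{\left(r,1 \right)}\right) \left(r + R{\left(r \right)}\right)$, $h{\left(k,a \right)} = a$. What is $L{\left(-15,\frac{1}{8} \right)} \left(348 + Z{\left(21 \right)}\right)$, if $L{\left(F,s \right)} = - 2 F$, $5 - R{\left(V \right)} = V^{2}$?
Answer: $-263580$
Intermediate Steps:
$R{\left(V \right)} = 5 - V^{2}$
$Z{\left(r \right)} = -4 + \left(1 + r\right) \left(5 + r - r^{2}\right)$ ($Z{\left(r \right)} = -4 + \left(r + 1\right) \left(r - \left(-5 + r^{2}\right)\right) = -4 + \left(1 + r\right) \left(5 + r - r^{2}\right)$)
$L{\left(-15,\frac{1}{8} \right)} \left(348 + Z{\left(21 \right)}\right) = \left(-2\right) \left(-15\right) \left(348 + \left(1 - 21^{3} + 6 \cdot 21\right)\right) = 30 \left(348 + \left(1 - 9261 + 126\right)\right) = 30 \left(348 - 9134\right) = 30 \left(-8786\right) = -263580$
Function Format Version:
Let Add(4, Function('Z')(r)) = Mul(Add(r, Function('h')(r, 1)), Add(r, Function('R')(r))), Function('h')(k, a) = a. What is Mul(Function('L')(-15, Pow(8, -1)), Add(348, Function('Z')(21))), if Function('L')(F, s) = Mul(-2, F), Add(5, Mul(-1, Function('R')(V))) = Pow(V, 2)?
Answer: -263580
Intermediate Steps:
Function('R')(V) = Add(5, Mul(-1, Pow(V, 2)))
Function('Z')(r) = Add(-4, Mul(Add(1, r), Add(5, r, Mul(-1, Pow(r, 2))))) (Function('Z')(r) = Add(-4, Mul(Add(r, 1), Add(r, Add(5, Mul(-1, Pow(r, 2)))))) = Add(-4, Mul(Add(1, r), Add(5, r, Mul(-1, Pow(r, 2))))))
Mul(Function('L')(-15, Pow(8, -1)), Add(348, Function('Z')(21))) = Mul(Mul(-2, -15), Add(348, Add(1, Mul(-1, Pow(21, 3)), Mul(6, 21)))) = Mul(30, Add(348, Add(1, Mul(-1, 9261), 126))) = Mul(30, Add(348, Add(1, -9261, 126))) = Mul(30, Add(348, -9134)) = Mul(30, -8786) = -263580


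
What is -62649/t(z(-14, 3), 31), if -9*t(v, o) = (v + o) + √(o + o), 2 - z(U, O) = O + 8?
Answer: 6202251/211 - 563841*√62/422 ≈ 18874.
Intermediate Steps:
z(U, O) = -6 - O (z(U, O) = 2 - (O + 8) = 2 - (8 + O) = 2 + (-8 - O) = -6 - O)
t(v, o) = -o/9 - v/9 - √2*√o/9 (t(v, o) = -((v + o) + √(o + o))/9 = -((o + v) + √(2*o))/9 = -((o + v) + √2*√o)/9 = -(o + v + √2*√o)/9 = -o/9 - v/9 - √2*√o/9)
-62649/t(z(-14, 3), 31) = -62649/(-⅑*31 - (-6 - 1*3)/9 - √2*√31/9) = -62649/(-31/9 - (-6 - 3)/9 - √62/9) = -62649/(-31/9 - ⅑*(-9) - √62/9) = -62649/(-31/9 + 1 - √62/9) = -62649/(-22/9 - √62/9)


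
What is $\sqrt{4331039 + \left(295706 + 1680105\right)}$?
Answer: $5 \sqrt{252274} \approx 2511.3$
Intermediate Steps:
$\sqrt{4331039 + \left(295706 + 1680105\right)} = \sqrt{4331039 + 1975811} = \sqrt{6306850} = 5 \sqrt{252274}$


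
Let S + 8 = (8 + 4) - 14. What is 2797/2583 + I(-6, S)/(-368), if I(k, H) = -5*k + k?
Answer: 120913/118818 ≈ 1.0176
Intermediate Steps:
S = -10 (S = -8 + ((8 + 4) - 14) = -8 + (12 - 14) = -8 - 2 = -10)
I(k, H) = -4*k
2797/2583 + I(-6, S)/(-368) = 2797/2583 - 4*(-6)/(-368) = 2797*(1/2583) + 24*(-1/368) = 2797/2583 - 3/46 = 120913/118818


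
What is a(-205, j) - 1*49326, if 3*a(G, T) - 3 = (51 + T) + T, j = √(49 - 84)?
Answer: -49308 + 2*I*√35/3 ≈ -49308.0 + 3.9441*I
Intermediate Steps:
j = I*√35 (j = √(-35) = I*√35 ≈ 5.9161*I)
a(G, T) = 18 + 2*T/3 (a(G, T) = 1 + ((51 + T) + T)/3 = 1 + (51 + 2*T)/3 = 1 + (17 + 2*T/3) = 18 + 2*T/3)
a(-205, j) - 1*49326 = (18 + 2*(I*√35)/3) - 1*49326 = (18 + 2*I*√35/3) - 49326 = -49308 + 2*I*√35/3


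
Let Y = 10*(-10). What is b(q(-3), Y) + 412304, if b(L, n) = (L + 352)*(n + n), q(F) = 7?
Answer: 340504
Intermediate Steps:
Y = -100
b(L, n) = 2*n*(352 + L) (b(L, n) = (352 + L)*(2*n) = 2*n*(352 + L))
b(q(-3), Y) + 412304 = 2*(-100)*(352 + 7) + 412304 = 2*(-100)*359 + 412304 = -71800 + 412304 = 340504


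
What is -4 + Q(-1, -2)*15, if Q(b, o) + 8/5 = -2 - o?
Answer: -28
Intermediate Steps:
Q(b, o) = -18/5 - o (Q(b, o) = -8/5 + (-2 - o) = -18/5 - o)
-4 + Q(-1, -2)*15 = -4 + (-18/5 - 1*(-2))*15 = -4 + (-18/5 + 2)*15 = -4 - 8/5*15 = -4 - 24 = -28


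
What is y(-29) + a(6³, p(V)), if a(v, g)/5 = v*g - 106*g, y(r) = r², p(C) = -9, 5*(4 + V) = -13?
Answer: -4109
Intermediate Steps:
V = -33/5 (V = -4 + (⅕)*(-13) = -4 - 13/5 = -33/5 ≈ -6.6000)
a(v, g) = -530*g + 5*g*v (a(v, g) = 5*(v*g - 106*g) = 5*(g*v - 106*g) = 5*(-106*g + g*v) = -530*g + 5*g*v)
y(-29) + a(6³, p(V)) = (-29)² + 5*(-9)*(-106 + 6³) = 841 + 5*(-9)*(-106 + 216) = 841 + 5*(-9)*110 = 841 - 4950 = -4109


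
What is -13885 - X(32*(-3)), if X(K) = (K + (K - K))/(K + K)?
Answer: -27771/2 ≈ -13886.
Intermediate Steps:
X(K) = 1/2 (X(K) = (K + 0)/((2*K)) = K*(1/(2*K)) = 1/2)
-13885 - X(32*(-3)) = -13885 - 1*1/2 = -13885 - 1/2 = -27771/2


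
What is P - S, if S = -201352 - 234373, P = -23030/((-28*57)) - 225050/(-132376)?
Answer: 1643927532655/3772716 ≈ 4.3574e+5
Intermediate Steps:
P = 60853555/3772716 (P = -23030/(-1596) - 225050*(-1/132376) = -23030*(-1/1596) + 112525/66188 = 1645/114 + 112525/66188 = 60853555/3772716 ≈ 16.130)
S = -435725
P - S = 60853555/3772716 - 1*(-435725) = 60853555/3772716 + 435725 = 1643927532655/3772716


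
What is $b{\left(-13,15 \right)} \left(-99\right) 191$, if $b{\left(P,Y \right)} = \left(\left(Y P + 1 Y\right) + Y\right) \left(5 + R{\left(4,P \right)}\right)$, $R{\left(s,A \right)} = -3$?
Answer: $6239970$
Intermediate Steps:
$b{\left(P,Y \right)} = 4 Y + 2 P Y$ ($b{\left(P,Y \right)} = \left(\left(Y P + 1 Y\right) + Y\right) \left(5 - 3\right) = \left(\left(P Y + Y\right) + Y\right) 2 = \left(\left(Y + P Y\right) + Y\right) 2 = \left(2 Y + P Y\right) 2 = 4 Y + 2 P Y$)
$b{\left(-13,15 \right)} \left(-99\right) 191 = 2 \cdot 15 \left(2 - 13\right) \left(-99\right) 191 = 2 \cdot 15 \left(-11\right) \left(-99\right) 191 = \left(-330\right) \left(-99\right) 191 = 32670 \cdot 191 = 6239970$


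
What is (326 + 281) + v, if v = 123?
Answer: 730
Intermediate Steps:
(326 + 281) + v = (326 + 281) + 123 = 607 + 123 = 730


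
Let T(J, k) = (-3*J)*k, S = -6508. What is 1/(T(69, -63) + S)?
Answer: 1/6533 ≈ 0.00015307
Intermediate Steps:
T(J, k) = -3*J*k
1/(T(69, -63) + S) = 1/(-3*69*(-63) - 6508) = 1/(13041 - 6508) = 1/6533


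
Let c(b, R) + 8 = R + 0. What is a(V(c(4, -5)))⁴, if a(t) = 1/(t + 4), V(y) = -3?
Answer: 1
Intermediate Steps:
c(b, R) = -8 + R (c(b, R) = -8 + (R + 0) = -8 + R)
a(t) = 1/(4 + t)
a(V(c(4, -5)))⁴ = (1/(4 - 3))⁴ = (1/1)⁴ = 1⁴ = 1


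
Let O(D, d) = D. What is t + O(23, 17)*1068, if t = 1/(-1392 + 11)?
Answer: 33922883/1381 ≈ 24564.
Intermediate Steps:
t = -1/1381 (t = 1/(-1381) = -1/1381 ≈ -0.00072411)
t + O(23, 17)*1068 = -1/1381 + 23*1068 = -1/1381 + 24564 = 33922883/1381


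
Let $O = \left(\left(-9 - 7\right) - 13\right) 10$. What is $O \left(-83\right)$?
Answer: $24070$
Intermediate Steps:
$O = -290$ ($O = \left(\left(-9 - 7\right) - 13\right) 10 = \left(-16 - 13\right) 10 = \left(-29\right) 10 = -290$)
$O \left(-83\right) = \left(-290\right) \left(-83\right) = 24070$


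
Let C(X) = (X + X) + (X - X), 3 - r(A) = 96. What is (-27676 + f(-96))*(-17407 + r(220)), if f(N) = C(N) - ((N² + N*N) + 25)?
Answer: 810687500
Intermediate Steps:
r(A) = -93 (r(A) = 3 - 1*96 = 3 - 96 = -93)
C(X) = 2*X (C(X) = 2*X + 0 = 2*X)
f(N) = -25 - 2*N² + 2*N (f(N) = 2*N - ((N² + N*N) + 25) = 2*N - ((N² + N²) + 25) = 2*N - (2*N² + 25) = 2*N - (25 + 2*N²) = 2*N + (-25 - 2*N²) = -25 - 2*N² + 2*N)
(-27676 + f(-96))*(-17407 + r(220)) = (-27676 + (-25 - 2*(-96)² + 2*(-96)))*(-17407 - 93) = (-27676 + (-25 - 2*9216 - 192))*(-17500) = (-27676 + (-25 - 18432 - 192))*(-17500) = (-27676 - 18649)*(-17500) = -46325*(-17500) = 810687500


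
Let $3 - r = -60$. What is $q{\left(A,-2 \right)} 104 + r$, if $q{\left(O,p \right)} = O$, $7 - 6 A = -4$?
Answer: $\frac{761}{3} \approx 253.67$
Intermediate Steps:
$A = \frac{11}{6}$ ($A = \frac{7}{6} - - \frac{2}{3} = \frac{7}{6} + \frac{2}{3} = \frac{11}{6} \approx 1.8333$)
$r = 63$ ($r = 3 - -60 = 3 + 60 = 63$)
$q{\left(A,-2 \right)} 104 + r = \frac{11}{6} \cdot 104 + 63 = \frac{572}{3} + 63 = \frac{761}{3}$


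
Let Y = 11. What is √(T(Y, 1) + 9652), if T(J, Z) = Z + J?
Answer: 8*√151 ≈ 98.306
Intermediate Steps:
T(J, Z) = J + Z
√(T(Y, 1) + 9652) = √((11 + 1) + 9652) = √(12 + 9652) = √9664 = 8*√151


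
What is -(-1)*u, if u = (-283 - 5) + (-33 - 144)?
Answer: -465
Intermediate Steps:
u = -465 (u = -288 - 177 = -465)
-(-1)*u = -(-1)*(-465) = -1*465 = -465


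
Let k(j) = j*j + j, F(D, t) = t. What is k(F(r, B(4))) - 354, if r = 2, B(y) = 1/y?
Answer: -5659/16 ≈ -353.69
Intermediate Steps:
B(y) = 1/y
k(j) = j + j² (k(j) = j² + j = j + j²)
k(F(r, B(4))) - 354 = (1 + 1/4)/4 - 354 = (1 + ¼)/4 - 354 = (¼)*(5/4) - 354 = 5/16 - 354 = -5659/16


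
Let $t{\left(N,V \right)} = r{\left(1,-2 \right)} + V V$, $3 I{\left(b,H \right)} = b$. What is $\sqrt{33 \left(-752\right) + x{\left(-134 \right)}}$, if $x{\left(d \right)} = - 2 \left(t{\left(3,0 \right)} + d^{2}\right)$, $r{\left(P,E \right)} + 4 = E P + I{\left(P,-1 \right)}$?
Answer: $\frac{5 i \sqrt{21858}}{3} \approx 246.41 i$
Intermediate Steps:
$I{\left(b,H \right)} = \frac{b}{3}$
$r{\left(P,E \right)} = -4 + \frac{P}{3} + E P$ ($r{\left(P,E \right)} = -4 + \left(E P + \frac{P}{3}\right) = -4 + \left(\frac{P}{3} + E P\right) = -4 + \frac{P}{3} + E P$)
$t{\left(N,V \right)} = - \frac{17}{3} + V^{2}$ ($t{\left(N,V \right)} = \left(-4 + \frac{1}{3} \cdot 1 - 2\right) + V V = \left(-4 + \frac{1}{3} - 2\right) + V^{2} = - \frac{17}{3} + V^{2}$)
$x{\left(d \right)} = \frac{34}{3} - 2 d^{2}$ ($x{\left(d \right)} = - 2 \left(\left(- \frac{17}{3} + 0^{2}\right) + d^{2}\right) = - 2 \left(\left(- \frac{17}{3} + 0\right) + d^{2}\right) = - 2 \left(- \frac{17}{3} + d^{2}\right) = \frac{34}{3} - 2 d^{2}$)
$\sqrt{33 \left(-752\right) + x{\left(-134 \right)}} = \sqrt{33 \left(-752\right) + \left(\frac{34}{3} - 2 \left(-134\right)^{2}\right)} = \sqrt{-24816 + \left(\frac{34}{3} - 35912\right)} = \sqrt{-24816 - \frac{107702}{3}} = \sqrt{- \frac{182150}{3}} = \frac{5 i \sqrt{21858}}{3}$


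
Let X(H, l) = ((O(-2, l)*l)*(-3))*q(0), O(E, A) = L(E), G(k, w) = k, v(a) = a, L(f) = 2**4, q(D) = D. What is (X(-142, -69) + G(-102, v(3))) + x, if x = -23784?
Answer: -23886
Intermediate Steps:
L(f) = 16
O(E, A) = 16
X(H, l) = 0 (X(H, l) = ((16*l)*(-3))*0 = -48*l*0 = 0)
(X(-142, -69) + G(-102, v(3))) + x = (0 - 102) - 23784 = -102 - 23784 = -23886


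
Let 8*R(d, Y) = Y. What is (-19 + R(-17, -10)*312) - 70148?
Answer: -70557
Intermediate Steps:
R(d, Y) = Y/8
(-19 + R(-17, -10)*312) - 70148 = (-19 + ((⅛)*(-10))*312) - 70148 = (-19 - 5/4*312) - 70148 = (-19 - 390) - 70148 = -409 - 70148 = -70557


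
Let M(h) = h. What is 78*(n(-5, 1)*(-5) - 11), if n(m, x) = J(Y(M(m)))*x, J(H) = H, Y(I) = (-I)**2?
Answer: -10608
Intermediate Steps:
Y(I) = I**2
n(m, x) = x*m**2 (n(m, x) = m**2*x = x*m**2)
78*(n(-5, 1)*(-5) - 11) = 78*((1*(-5)**2)*(-5) - 11) = 78*((1*25)*(-5) - 11) = 78*(25*(-5) - 11) = 78*(-125 - 11) = 78*(-136) = -10608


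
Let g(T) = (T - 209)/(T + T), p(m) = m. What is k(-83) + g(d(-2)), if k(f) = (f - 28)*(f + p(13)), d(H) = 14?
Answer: 217365/28 ≈ 7763.0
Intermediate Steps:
g(T) = (-209 + T)/(2*T) (g(T) = (-209 + T)/((2*T)) = (-209 + T)*(1/(2*T)) = (-209 + T)/(2*T))
k(f) = (-28 + f)*(13 + f) (k(f) = (f - 28)*(f + 13) = (-28 + f)*(13 + f))
k(-83) + g(d(-2)) = (-364 + (-83)**2 - 15*(-83)) + (1/2)*(-209 + 14)/14 = (-364 + 6889 + 1245) + (1/2)*(1/14)*(-195) = 7770 - 195/28 = 217365/28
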